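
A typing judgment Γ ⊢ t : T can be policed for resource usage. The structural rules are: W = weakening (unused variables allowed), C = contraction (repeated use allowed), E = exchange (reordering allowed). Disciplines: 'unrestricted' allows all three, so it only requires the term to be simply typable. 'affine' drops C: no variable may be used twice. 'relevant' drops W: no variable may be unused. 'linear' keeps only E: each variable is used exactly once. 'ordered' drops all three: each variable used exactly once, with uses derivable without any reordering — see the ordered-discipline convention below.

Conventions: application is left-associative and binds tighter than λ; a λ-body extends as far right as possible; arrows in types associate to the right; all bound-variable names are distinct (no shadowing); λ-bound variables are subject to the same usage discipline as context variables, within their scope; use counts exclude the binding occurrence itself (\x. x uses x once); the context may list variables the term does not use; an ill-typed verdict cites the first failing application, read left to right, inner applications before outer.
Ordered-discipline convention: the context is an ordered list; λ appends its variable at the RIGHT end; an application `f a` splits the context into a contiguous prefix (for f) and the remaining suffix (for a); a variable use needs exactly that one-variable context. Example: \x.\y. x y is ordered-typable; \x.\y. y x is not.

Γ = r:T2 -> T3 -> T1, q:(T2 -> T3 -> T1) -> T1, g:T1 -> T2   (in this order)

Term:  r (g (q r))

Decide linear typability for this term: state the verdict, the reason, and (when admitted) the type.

no — uses contraction: r ×2
counts: r: 2, q: 1, g: 1
uses in reading order: r, g, q, r
typing: well-typed at T3 -> T1
per-discipline verdicts: ordered ✗; linear ✗; affine ✗; relevant ✓; unrestricted ✓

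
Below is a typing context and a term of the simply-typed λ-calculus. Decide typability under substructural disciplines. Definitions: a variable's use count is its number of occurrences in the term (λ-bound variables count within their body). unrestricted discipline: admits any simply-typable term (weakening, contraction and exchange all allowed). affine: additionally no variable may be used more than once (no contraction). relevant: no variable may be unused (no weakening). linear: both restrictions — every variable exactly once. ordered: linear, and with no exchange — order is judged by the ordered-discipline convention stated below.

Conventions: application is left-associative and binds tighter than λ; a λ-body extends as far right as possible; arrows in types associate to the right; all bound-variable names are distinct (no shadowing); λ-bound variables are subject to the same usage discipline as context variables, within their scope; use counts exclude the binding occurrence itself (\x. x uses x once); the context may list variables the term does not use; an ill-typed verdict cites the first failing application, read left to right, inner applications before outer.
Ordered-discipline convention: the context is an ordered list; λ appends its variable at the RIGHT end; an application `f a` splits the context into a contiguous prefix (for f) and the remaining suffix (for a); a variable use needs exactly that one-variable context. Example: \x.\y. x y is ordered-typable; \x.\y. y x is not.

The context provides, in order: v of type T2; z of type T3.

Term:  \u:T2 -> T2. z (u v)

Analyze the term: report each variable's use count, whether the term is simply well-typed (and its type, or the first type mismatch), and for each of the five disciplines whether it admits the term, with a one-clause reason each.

use counts: v: 1×, z: 1×, u (λ-bound): 1×
order of uses: z, u, v
typing: ill-typed: non-arrow in function slot: T3
ordered: ✗, the type mismatch rejects it
linear: ✗, not simply typable
affine: ✗, fails simple typing
relevant: ✗, a type mismatch blocks all five
unrestricted: ✗, the type mismatch rejects it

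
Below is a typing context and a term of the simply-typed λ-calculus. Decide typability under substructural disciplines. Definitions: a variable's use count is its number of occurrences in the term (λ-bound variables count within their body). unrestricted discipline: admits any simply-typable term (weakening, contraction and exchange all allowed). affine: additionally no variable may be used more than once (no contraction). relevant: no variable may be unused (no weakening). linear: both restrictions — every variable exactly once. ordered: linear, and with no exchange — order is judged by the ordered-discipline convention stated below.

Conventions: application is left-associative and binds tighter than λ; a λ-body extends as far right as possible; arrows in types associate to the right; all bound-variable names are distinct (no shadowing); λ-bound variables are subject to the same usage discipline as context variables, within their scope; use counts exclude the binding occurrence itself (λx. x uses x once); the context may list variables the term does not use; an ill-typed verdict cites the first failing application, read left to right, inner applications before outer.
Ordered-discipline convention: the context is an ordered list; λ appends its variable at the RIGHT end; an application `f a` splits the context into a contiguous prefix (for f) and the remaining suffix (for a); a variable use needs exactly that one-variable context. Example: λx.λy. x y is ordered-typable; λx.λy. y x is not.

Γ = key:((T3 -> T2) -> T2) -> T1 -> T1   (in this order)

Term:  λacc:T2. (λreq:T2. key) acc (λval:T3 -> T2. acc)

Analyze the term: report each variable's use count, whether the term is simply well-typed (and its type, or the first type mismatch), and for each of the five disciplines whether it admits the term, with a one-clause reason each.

counts: key=1; acc (bound)=2; req (bound)=0; val (bound)=0
left-to-right use order: key, acc, acc
typing: well-typed — term : T2 -> T1 -> T1
ordered ✗ (uses contraction: acc ×2; needs weakening: req, val unused)
linear ✗ (uses contraction: acc ×2; needs weakening: req, val unused)
affine ✗ (uses contraction: acc ×2)
relevant ✗ (needs weakening: req, val unused)
unrestricted ✓ (type-checks (T2 -> T1 -> T1) and nothing is barred)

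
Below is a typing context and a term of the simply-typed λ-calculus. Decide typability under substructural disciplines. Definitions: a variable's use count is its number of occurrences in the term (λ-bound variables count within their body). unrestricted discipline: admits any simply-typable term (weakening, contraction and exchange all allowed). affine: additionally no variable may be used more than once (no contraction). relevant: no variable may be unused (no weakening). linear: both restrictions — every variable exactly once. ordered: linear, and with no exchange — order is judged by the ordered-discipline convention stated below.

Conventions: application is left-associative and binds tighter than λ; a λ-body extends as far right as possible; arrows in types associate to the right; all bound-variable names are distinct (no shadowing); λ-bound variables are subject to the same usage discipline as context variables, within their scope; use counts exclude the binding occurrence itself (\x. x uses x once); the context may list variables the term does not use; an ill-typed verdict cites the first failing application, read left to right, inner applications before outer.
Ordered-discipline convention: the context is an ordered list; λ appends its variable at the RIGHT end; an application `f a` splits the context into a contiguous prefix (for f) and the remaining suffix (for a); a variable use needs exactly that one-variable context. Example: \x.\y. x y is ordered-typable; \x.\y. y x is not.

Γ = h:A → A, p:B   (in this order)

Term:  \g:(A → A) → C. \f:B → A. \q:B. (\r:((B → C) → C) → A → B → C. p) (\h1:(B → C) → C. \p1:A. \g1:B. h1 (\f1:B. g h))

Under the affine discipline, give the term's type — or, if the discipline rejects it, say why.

term : ((A → A) → C) → (B → A) → B → B
variable uses: h ×1, p ×1, g (bound) ×1, f (bound) ×0, q (bound) ×0, r (bound) ×0, h1 (bound) ×1, p1 (bound) ×0, g1 (bound) ×0, f1 (bound) ×0
uses in reading order: p, h1, g, h
typing: well-typed — term : ((A → A) → C) → (B → A) → B → B
across the five disciplines: ordered ✗ · linear ✗ · affine ✓ · relevant ✗ · unrestricted ✓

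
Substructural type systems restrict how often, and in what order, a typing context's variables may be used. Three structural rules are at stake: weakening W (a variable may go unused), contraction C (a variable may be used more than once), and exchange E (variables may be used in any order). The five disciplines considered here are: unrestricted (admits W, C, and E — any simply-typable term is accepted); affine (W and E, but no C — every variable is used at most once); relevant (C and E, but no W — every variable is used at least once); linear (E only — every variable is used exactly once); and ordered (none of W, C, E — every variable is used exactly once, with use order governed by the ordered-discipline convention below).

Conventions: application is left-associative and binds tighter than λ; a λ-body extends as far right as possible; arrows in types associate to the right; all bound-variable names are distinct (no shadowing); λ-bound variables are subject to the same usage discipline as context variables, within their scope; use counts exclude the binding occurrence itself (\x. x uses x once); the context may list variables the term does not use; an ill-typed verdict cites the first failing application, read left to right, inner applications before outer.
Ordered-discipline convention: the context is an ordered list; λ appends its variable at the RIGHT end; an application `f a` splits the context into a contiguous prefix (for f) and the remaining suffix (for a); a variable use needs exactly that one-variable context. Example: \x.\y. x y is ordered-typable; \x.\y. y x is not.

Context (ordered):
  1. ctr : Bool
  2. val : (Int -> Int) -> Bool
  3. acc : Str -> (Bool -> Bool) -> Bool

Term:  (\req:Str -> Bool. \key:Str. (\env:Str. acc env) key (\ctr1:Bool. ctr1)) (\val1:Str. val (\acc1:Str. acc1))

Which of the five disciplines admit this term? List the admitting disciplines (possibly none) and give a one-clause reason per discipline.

admitted by: none
use counts: ctr=0; val=1; acc=1; req [bound]=0; key [bound]=1; env [bound]=1; ctr1 [bound]=1; val1 [bound]=0; acc1 [bound]=1
use order (left to right): acc, env, key, ctr1, val, acc1
typing: ill-typed: an argument Str -> Str mismatches the expected Int -> Int
ordered ✗ (not simply typable)
linear ✗ (fails simple typing)
affine ✗ (a type mismatch blocks all five)
relevant ✗ (the type mismatch rejects it)
unrestricted ✗ (not simply typable)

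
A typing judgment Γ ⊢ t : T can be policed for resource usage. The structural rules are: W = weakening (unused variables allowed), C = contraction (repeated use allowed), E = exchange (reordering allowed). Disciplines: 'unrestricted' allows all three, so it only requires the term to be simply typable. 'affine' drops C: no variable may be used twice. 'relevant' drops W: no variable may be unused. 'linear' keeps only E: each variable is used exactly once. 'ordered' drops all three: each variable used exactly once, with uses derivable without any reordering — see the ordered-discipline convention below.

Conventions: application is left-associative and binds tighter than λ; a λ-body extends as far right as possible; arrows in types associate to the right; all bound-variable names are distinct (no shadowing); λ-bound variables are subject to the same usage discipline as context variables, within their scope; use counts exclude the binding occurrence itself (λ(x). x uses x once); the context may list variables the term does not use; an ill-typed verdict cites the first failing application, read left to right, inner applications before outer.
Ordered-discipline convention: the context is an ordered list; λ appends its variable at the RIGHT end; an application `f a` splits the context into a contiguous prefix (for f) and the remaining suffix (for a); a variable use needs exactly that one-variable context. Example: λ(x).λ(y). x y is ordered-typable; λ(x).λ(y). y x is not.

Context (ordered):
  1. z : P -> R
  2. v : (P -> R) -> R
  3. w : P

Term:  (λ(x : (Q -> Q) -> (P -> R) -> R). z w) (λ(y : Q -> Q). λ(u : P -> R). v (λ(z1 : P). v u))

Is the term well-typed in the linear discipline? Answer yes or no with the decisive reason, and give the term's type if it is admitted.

no — v ×2 used more than once (contraction); needs weakening: x, y, z1 unused
use counts: z: 1×; v: 2×; w: 1×; x (λ-bound): 0×; y (λ-bound): 0×; u (λ-bound): 1×; z1 (λ-bound): 0×
uses in reading order: z, w, v, v, u
typing: well-typed — term : R
all disciplines: ordered ✗; linear ✗; affine ✗; relevant ✗; unrestricted ✓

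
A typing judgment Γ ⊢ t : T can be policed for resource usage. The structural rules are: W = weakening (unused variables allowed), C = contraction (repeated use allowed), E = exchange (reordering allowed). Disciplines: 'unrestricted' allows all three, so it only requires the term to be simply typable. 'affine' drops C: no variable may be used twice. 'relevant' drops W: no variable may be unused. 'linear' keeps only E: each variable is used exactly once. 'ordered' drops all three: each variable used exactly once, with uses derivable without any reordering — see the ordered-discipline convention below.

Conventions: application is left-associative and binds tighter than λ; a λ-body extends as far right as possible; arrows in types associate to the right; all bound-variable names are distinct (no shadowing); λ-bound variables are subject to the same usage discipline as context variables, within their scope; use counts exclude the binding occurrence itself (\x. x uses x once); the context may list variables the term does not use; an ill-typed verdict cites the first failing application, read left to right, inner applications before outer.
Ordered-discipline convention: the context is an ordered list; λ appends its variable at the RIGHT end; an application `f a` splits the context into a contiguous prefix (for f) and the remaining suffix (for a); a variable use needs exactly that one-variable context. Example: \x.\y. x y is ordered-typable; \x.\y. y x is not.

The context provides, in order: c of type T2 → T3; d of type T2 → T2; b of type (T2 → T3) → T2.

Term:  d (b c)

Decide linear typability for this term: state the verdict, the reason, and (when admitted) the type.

yes — c, d, b: one use apiece; term : T2
use counts: c: 1, d: 1, b: 1
order of uses: d, b, c
typing: well-typed at T2
per-discipline verdicts: ordered ✗; linear ✓; affine ✓; relevant ✓; unrestricted ✓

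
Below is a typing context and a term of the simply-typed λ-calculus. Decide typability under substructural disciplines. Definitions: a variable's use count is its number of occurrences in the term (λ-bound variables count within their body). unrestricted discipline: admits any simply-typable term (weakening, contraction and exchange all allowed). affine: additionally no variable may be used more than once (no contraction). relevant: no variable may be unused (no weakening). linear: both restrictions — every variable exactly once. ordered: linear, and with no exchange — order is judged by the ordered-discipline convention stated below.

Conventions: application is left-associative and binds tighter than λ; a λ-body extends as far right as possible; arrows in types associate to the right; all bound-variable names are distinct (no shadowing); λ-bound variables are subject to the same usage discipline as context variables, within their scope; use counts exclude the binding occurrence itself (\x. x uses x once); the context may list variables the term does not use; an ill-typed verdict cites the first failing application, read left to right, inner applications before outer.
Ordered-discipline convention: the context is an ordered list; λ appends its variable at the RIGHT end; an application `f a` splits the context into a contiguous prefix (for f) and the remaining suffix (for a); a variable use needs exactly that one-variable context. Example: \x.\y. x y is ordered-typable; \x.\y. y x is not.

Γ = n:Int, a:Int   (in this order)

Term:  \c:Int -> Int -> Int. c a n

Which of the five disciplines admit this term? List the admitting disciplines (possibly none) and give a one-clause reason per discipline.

admitted in: linear, affine, relevant, unrestricted
counts: n: 1×, a: 1×, c (λ-bound): 1×
order of uses: c, a, n
typing: well-typed at (Int -> Int -> Int) -> Int
ordered: ✗ — needs exchange: uses follow c, a, n
linear: ✓ — single use per variable (n, a, c)
affine: ✓ — none of n, a, c used more than once
relevant: ✓ — n, a, c: all used, weakening unneeded
unrestricted: ✓ — well-typed at (Int -> Int -> Int) -> Int; no restrictions here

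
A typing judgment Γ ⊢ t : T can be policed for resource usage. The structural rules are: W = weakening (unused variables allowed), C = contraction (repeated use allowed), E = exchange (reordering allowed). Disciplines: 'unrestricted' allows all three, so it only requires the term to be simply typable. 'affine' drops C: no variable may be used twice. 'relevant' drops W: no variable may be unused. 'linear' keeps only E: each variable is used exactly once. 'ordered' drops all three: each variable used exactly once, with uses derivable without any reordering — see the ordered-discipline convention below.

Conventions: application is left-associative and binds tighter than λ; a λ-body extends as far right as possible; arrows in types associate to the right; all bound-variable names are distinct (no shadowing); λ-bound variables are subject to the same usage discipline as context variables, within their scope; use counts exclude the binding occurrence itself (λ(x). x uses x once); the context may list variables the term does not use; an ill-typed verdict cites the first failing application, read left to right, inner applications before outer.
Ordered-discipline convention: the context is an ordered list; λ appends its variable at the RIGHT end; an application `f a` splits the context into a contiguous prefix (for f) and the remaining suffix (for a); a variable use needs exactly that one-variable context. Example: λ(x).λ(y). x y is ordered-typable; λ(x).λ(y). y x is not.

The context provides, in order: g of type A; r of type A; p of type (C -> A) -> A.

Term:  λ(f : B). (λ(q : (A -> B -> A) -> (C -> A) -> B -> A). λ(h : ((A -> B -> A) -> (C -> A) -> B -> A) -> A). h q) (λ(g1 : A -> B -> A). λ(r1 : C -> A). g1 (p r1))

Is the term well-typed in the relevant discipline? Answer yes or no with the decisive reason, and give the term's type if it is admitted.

no — g, r, f never used (weakening)
counts: g: 0; r: 0; p: 1; f (bound): 0; q (bound): 1; h (bound): 1; g1 (bound): 1; r1 (bound): 1
uses in reading order: h, q, g1, p, r1
typing: the term checks, with type B -> (((A -> B -> A) -> (C -> A) -> B -> A) -> A) -> A
all disciplines: ordered ✗, linear ✗, affine ✓, relevant ✗, unrestricted ✓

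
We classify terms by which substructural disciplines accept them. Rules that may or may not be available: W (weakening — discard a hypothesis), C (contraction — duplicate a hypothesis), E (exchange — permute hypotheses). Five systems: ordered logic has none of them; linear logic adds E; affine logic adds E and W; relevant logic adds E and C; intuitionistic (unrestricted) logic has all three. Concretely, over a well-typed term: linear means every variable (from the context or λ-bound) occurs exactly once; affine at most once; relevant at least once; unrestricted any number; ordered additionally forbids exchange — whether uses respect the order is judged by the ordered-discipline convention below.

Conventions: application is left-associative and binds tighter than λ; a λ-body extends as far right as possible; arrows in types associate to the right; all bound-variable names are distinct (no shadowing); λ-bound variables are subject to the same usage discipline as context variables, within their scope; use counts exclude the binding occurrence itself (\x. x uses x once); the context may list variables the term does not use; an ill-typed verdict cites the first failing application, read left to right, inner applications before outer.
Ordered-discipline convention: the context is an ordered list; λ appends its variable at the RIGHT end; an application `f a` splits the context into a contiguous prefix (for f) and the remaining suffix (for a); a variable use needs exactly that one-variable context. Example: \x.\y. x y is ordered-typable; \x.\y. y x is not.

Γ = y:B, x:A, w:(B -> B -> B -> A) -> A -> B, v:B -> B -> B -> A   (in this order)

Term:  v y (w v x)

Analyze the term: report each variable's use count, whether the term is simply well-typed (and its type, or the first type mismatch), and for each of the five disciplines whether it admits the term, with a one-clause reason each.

usage: y: 1, x: 1, w: 1, v: 2
order of uses: v, y, w, v, x
typing: the term checks, with type B -> A
ordered: ✗ — repeated use of v ×2
linear: ✗ — repeated use of v ×2
affine: ✗ — repeated use of v ×2
relevant: ✓ — none of y, x, w, v goes unused
unrestricted: ✓ — well-typed at B -> A; no restrictions here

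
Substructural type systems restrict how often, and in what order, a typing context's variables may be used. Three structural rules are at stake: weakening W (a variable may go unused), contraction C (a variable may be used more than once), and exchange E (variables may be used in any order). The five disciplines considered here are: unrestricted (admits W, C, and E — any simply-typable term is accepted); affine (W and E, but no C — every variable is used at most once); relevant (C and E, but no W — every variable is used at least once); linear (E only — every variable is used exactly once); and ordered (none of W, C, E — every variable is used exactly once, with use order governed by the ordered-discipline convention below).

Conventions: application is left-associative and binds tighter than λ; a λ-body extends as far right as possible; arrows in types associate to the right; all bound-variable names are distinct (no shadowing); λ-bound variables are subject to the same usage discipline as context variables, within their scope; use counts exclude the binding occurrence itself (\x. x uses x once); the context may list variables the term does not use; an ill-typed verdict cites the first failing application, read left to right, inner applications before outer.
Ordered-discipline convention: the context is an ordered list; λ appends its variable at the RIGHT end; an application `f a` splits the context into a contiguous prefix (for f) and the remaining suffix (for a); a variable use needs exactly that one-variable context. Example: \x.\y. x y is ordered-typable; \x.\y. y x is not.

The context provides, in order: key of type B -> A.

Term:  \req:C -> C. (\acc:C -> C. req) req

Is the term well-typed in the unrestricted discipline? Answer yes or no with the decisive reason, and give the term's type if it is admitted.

yes — simply typable at (C -> C) -> C -> C; W, C, E all held; term : (C -> C) -> C -> C
usage: key: 0×; req (λ-bound): 2×; acc (λ-bound): 0×
use order (left to right): req, req
typing: well-typed — term : (C -> C) -> C -> C
summary: ordered ✗ · linear ✗ · affine ✗ · relevant ✗ · unrestricted ✓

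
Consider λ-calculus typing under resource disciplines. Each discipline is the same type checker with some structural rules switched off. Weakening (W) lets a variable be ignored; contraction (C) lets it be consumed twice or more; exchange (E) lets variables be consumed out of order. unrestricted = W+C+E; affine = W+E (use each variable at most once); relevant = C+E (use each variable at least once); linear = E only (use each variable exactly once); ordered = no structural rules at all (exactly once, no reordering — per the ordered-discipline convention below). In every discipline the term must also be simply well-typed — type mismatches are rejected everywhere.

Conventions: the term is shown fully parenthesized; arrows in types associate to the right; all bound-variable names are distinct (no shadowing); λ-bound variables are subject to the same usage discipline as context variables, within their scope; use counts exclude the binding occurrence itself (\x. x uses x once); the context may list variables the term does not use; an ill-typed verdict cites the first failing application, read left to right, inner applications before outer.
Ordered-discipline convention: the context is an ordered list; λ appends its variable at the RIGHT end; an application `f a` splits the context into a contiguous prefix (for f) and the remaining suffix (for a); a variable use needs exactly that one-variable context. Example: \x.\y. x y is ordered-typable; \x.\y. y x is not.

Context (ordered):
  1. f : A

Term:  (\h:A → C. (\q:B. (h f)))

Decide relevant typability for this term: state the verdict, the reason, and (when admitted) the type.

no — unused: q — weakening required
variable uses: f ×1, h (bound) ×1, q (bound) ×0
left-to-right use order: h, f
typing: well-typed at (A → C) → B → C
across the five disciplines: ordered ✗ | linear ✗ | affine ✓ | relevant ✗ | unrestricted ✓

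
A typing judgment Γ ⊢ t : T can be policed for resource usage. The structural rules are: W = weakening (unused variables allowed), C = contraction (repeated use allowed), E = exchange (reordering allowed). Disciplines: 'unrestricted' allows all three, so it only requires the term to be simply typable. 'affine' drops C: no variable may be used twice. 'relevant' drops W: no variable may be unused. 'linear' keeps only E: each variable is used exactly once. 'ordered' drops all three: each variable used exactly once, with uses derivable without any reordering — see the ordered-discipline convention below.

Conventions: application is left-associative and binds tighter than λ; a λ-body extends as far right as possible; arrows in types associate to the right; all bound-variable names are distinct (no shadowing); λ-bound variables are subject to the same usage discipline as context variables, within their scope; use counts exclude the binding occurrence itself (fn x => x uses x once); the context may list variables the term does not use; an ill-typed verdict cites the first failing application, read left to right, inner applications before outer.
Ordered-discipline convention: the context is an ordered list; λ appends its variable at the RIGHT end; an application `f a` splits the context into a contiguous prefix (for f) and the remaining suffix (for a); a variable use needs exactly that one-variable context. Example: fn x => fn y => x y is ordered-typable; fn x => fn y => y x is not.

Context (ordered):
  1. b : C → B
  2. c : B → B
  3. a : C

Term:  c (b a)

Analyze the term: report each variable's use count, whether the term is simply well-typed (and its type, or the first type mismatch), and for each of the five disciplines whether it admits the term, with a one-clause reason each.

usage: b: 1; c: 1; a: 1
left-to-right use order: c, b, a
typing: the term checks, with type B
ordered: ✗, no ordered split (uses run c, b, a)
linear: ✓, b, c, a: one use apiece
affine: ✓, no duplicate uses among b, c, a
relevant: ✓, every one of b, c, a appears
unrestricted: ✓, simply typable at B; W, C, E all held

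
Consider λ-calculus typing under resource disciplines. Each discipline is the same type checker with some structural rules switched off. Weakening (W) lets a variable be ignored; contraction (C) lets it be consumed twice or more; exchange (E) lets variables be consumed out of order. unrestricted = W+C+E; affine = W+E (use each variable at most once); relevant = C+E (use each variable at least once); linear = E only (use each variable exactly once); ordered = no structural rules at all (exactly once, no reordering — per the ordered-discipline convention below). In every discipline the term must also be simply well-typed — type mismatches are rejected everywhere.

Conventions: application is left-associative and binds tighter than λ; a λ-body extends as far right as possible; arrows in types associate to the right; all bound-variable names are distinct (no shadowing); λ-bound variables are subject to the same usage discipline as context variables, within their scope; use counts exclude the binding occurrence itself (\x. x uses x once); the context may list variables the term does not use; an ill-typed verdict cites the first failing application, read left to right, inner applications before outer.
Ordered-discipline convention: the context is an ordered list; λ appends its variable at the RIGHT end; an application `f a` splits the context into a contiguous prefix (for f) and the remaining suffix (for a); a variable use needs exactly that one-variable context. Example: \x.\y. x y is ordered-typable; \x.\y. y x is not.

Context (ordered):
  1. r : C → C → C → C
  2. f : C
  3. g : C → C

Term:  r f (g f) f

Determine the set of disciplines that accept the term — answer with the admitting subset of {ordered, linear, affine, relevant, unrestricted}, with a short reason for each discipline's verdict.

accepted by: relevant, unrestricted
variable uses: r: 1, f: 3, g: 1
uses in reading order: r, f, g, f, f
typing: ✓ — C
ordered: ✗ — uses contraction: f ×3
linear: ✗ — uses contraction: f ×3
affine: ✗ — uses contraction: f ×3
relevant: ✓ — none of r, f, g goes unused
unrestricted: ✓ — typability at C is all that's needed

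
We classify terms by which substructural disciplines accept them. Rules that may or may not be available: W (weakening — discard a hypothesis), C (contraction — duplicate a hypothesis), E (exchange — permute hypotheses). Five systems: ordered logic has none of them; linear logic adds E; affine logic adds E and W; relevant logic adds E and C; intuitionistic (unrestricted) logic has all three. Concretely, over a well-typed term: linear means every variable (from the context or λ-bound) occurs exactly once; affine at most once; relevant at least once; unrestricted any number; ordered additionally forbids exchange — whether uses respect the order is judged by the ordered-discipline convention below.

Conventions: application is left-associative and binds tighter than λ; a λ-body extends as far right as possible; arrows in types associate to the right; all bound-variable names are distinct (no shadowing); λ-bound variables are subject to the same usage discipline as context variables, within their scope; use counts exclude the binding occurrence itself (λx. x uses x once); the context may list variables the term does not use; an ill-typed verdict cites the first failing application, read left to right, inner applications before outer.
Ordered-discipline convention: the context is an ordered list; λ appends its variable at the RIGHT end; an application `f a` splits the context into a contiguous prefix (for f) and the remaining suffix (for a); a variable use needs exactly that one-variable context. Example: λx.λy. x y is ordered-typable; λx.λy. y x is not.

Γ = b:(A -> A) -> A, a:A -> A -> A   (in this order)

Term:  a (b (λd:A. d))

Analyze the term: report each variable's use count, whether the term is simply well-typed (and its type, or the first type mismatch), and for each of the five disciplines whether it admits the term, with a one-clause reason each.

counts: b: 1, a: 1, d (bound): 1
uses in reading order: a, b, d
typing: well-typed — term : A -> A
ordered: ✗ — no contiguous prefix/suffix split fits a, b, d
linear: ✓ — single use per variable (b, a, d)
affine: ✓ — no duplicate uses among b, a, d
relevant: ✓ — every one of b, a, d appears
unrestricted: ✓ — well-typed at A -> A; no restrictions here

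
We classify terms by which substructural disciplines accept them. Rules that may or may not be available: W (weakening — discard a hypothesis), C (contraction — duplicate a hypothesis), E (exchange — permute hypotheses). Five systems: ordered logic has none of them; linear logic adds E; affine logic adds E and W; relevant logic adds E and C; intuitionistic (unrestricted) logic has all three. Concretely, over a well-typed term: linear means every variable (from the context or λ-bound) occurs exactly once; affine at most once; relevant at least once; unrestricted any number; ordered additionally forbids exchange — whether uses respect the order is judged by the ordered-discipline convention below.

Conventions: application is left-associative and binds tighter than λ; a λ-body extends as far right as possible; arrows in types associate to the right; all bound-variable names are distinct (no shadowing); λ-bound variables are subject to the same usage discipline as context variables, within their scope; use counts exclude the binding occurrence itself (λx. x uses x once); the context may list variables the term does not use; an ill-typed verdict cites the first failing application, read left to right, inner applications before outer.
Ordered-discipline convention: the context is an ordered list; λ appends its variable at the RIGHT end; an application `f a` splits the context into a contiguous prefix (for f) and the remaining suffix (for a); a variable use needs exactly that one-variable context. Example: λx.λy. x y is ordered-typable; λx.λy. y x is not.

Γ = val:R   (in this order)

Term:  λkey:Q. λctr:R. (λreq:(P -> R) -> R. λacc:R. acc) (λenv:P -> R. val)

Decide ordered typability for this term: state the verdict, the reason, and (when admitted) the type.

no — needs weakening: key, ctr, req, env unused
usage: val ×1; key (λ-bound) ×0; ctr (λ-bound) ×0; req (λ-bound) ×0; acc (λ-bound) ×1; env (λ-bound) ×0
order of uses: acc, val
typing: ✓ — Q -> R -> R -> R
per-discipline verdicts: ordered ✗; linear ✗; affine ✓; relevant ✗; unrestricted ✓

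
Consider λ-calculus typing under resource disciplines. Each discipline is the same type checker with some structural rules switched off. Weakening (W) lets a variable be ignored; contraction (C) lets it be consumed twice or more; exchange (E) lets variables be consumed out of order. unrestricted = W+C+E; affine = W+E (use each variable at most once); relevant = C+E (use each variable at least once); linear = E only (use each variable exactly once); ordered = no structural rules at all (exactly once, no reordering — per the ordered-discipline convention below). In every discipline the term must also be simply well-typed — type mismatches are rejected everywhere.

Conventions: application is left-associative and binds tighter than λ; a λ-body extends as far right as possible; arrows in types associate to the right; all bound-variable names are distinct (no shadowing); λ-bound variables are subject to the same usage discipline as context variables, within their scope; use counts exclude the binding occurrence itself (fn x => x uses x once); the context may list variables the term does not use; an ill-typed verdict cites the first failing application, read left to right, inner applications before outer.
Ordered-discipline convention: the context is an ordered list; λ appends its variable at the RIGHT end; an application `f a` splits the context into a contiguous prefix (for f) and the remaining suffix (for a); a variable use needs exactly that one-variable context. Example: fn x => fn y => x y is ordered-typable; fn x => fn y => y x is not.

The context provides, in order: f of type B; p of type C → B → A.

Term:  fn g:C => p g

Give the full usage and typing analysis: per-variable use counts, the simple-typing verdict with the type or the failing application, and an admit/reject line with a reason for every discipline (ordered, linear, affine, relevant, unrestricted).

use counts: f: 0; p: 1; g [bound]: 1
left-to-right use order: p, g
typing: the term checks, with type C → B → A
ordered ✗ (needs weakening: f unused)
linear ✗ (needs weakening: f unused)
affine ✓ (f, p, g: no repeats, contraction unneeded)
relevant ✗ (needs weakening: f unused)
unrestricted ✓ (well-typed at C → B → A; no restrictions here)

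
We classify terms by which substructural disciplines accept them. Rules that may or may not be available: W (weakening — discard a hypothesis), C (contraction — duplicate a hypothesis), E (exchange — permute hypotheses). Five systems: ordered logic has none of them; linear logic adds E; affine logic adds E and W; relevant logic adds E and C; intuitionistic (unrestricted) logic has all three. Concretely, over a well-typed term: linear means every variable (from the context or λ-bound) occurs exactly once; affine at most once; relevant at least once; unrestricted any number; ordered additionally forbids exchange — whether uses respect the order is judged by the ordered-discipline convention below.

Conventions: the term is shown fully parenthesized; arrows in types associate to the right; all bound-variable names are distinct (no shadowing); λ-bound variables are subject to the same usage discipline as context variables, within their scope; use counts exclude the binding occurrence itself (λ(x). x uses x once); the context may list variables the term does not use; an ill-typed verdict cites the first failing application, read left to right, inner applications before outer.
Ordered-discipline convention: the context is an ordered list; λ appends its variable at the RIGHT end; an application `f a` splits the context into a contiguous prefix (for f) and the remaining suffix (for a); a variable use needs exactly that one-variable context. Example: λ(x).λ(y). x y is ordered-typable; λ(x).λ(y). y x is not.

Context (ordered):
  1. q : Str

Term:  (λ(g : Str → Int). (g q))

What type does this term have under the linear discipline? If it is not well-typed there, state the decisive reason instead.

term : (Str → Int) → Int
usage: q ×1, g (bound) ×1
left-to-right use order: g, q
typing: ✓ — (Str → Int) → Int
per-discipline verdicts: ordered ✗ · linear ✓ · affine ✓ · relevant ✓ · unrestricted ✓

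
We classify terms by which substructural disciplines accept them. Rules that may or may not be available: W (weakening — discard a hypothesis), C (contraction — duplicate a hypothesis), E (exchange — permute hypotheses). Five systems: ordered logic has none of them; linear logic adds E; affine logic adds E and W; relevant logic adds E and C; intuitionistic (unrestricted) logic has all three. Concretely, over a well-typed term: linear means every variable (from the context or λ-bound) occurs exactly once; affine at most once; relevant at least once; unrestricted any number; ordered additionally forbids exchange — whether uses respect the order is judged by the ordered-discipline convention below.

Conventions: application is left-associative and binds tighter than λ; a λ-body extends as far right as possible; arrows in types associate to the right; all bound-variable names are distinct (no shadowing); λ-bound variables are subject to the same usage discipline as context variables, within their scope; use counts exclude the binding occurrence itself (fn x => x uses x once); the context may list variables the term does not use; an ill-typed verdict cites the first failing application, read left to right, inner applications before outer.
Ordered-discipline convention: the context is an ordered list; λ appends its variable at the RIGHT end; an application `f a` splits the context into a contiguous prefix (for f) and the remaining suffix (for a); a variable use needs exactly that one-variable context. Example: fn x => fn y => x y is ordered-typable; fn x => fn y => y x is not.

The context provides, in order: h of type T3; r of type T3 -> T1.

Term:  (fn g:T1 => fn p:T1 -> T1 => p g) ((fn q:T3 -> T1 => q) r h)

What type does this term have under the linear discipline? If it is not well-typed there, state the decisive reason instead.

term : (T1 -> T1) -> T1
counts: h ×1, r ×1, g (bound) ×1, p (bound) ×1, q (bound) ×1
order of uses: p, g, q, r, h
typing: well-typed at (T1 -> T1) -> T1
all disciplines: ordered ✗, linear ✓, affine ✓, relevant ✓, unrestricted ✓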